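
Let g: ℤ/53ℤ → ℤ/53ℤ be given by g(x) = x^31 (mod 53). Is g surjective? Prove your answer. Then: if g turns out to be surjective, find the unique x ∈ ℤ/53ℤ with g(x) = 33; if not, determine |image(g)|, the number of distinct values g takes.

39

Since 53 is prime, the nonzero elements of ℤ/53ℤ form a cyclic group of order 52.
As gcd(31, 52) = 1, raising to the 31st power is a bijection on this group: if u^31 ≡ v^31 then (uv^{−1})^31 = 1, and the only element of order dividing gcd(31, 52) = 1 is 1, so u = v.
With g(0) = 0 this makes g injective on all of ℤ/53ℤ, hence bijective (finite equal-size domain and codomain). In particular g is surjective.
Since g is surjective, we find the preimage of 33. The inverse of x ↦ x^31 on (ℤ/53ℤ)^× is x ↦ x^47, because 31·47 = 1457 = 28·52 + 1 ≡ 1 (mod 52) and x^{52} = 1 for x ≠ 0 (Fermat). So g⁻¹(33) = 33^47 mod 53.
Repeated squaring mod 53: 33^1 ≡ 33, 33^2 ≡ 33² = 1089 ≡ 29, 33^4 ≡ 29² = 841 ≡ 46, 33^8 ≡ 46² = 2116 ≡ 49, 33^16 ≡ 49² = 2401 ≡ 16, 33^32 ≡ 16² = 256 ≡ 44. Since 47 = 32 + 8 + 4 + 2 + 1, 33^47 ≡ 44·49·46·29·33: 44·49 = 2156 ≡ 36, then 36·46 = 1656 ≡ 13, then 13·29 = 377 ≡ 6, then 6·33 = 198 ≡ 39. So 33^47 ≡ 39 (mod 53).
Hence g⁻¹(33) = 39.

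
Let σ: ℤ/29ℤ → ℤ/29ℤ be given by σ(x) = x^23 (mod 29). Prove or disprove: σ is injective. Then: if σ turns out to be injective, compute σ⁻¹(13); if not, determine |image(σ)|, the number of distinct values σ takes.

Since 29 is prime, the nonzero elements of ℤ/29ℤ form a cyclic group of order 28.
As gcd(23, 28) = 1, raising to the 23rd power is a bijection on this group: if s^23 ≡ t^23 then (st^{−1})^23 = 1, and the only element of order dividing gcd(23, 28) = 1 is 1, so s = t.
With σ(0) = 0 this makes σ injective on all of ℤ/29ℤ, hence bijective (finite equal-size domain and codomain). In particular σ is injective.
Since σ is injective, we find the preimage of 13. The inverse of x ↦ x^23 on (ℤ/29ℤ)^× is x ↦ x^11, because 23·11 = 253 = 9·28 + 1 ≡ 1 (mod 28) and x^{28} = 1 for x ≠ 0 (Fermat). So σ⁻¹(13) = 13^11 mod 29.
Repeated squaring mod 29: 13^1 ≡ 13, 13^2 ≡ 13² = 169 ≡ 24, 13^4 ≡ 24² = 576 ≡ 25, 13^8 ≡ 25² = 625 ≡ 16. Since 11 = 8 + 2 + 1, 13^11 ≡ 16·24·13: 16·24 = 384 ≡ 7, then 7·13 = 91 ≡ 4. So 13^11 ≡ 4 (mod 29).
Hence σ⁻¹(13) = 4.

4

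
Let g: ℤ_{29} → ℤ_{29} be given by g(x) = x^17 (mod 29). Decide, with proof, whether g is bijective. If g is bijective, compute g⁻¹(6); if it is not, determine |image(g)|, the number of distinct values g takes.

Since 29 is prime, the nonzero elements of ℤ_{29} form a cyclic group of order 28.
As gcd(17, 28) = 1, raising to the 17th power is a bijection on this group: if x_1^17 ≡ x_2^17 then (x_1x_2^{−1})^17 = 1, and the only element of order dividing gcd(17, 28) = 1 is 1, so x_1 = x_2.
With g(0) = 0 this makes g injective on all of ℤ_{29}, hence bijective (finite equal-size domain and codomain). In particular g is bijective.
Since g is bijective, we find the preimage of 6. The inverse of x ↦ x^17 on (ℤ_{29})^× is x ↦ x^5, because 17·5 = 85 = 3·28 + 1 ≡ 1 (mod 28) and x^{28} = 1 for x ≠ 0 (Fermat). So g⁻¹(6) = 6^5 mod 29.
Repeated squaring mod 29: 6^1 ≡ 6, 6^2 ≡ 6² = 36 ≡ 7, 6^4 ≡ 7² = 49 ≡ 20. Since 5 = 4 + 1, 6^5 ≡ 20·6: 20·6 = 120 ≡ 4. So 6^5 ≡ 4 (mod 29).
Hence g⁻¹(6) = 4.

4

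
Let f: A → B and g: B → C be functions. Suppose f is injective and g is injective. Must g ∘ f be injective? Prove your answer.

injective

Suppose (g ∘ f)(s) = (g ∘ f)(t), i.e. g(f(s)) = g(f(t)).
Since g is injective, f(s) = f(t). Since f is injective, s = t. Therefore g ∘ f is injective.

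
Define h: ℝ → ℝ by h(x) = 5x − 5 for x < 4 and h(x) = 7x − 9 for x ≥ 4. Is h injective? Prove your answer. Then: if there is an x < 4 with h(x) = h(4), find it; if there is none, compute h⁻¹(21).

30/7

Both pieces are strictly increasing (slopes 5 and 7), so each is injective on its own interval.
The left piece maps (−∞, 4) onto (−∞, 15); the right piece maps [4, ∞) onto [19, ∞).
These images are disjoint, so no value is attained by both pieces. Thus h is injective.
Because the two images are disjoint, no x < 4 has h(x) = h(4), so we compute h⁻¹(21): 21 lies in [19, ∞), so solve 7x − 9 = 21: x = (21 + 9)/7 = 30/7.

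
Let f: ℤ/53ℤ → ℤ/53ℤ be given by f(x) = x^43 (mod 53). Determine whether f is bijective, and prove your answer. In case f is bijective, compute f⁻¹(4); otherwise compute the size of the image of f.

Since 53 is prime, the nonzero elements of ℤ/53ℤ form a cyclic group of order 52.
As gcd(43, 52) = 1, raising to the 43rd power is a bijection on this group: if u^43 ≡ v^43 then (uv^{−1})^43 = 1, and the only element of order dividing gcd(43, 52) = 1 is 1, so u = v.
With f(0) = 0 this makes f injective on all of ℤ/53ℤ, hence bijective (finite equal-size domain and codomain). In particular f is bijective.
Since f is bijective, we find the preimage of 4. The inverse of x ↦ x^43 on (ℤ/53ℤ)^× is x ↦ x^23, because 43·23 = 989 = 19·52 + 1 ≡ 1 (mod 52) and x^{52} = 1 for x ≠ 0 (Fermat). So f⁻¹(4) = 4^23 mod 53.
Repeated squaring mod 53: 4^1 ≡ 4, 4^2 ≡ 4² = 16, 4^4 ≡ 16² = 256 ≡ 44, 4^8 ≡ 44² = 1936 ≡ 28, 4^16 ≡ 28² = 784 ≡ 42. Since 23 = 16 + 4 + 2 + 1, 4^23 ≡ 42·44·16·4: 42·44 = 1848 ≡ 46, then 46·16 = 736 ≡ 47, then 47·4 = 188 ≡ 29. So 4^23 ≡ 29 (mod 53).
Hence f⁻¹(4) = 29.

29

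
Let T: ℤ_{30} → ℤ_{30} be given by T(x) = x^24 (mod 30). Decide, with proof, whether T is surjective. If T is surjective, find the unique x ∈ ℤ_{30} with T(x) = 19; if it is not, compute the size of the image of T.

T(2): Repeated squaring mod 30: 2^1 ≡ 2, 2^2 ≡ 2² = 4, 2^4 ≡ 4² = 16, 2^8 ≡ 16² = 256 ≡ 16, 2^16 ≡ 16² = 256 ≡ 16. Since 24 = 16 + 8, 2^24 ≡ 16·16: 16·16 = 256 ≡ 16. So 2^24 ≡ 16 (mod 30).
T(4): Repeated squaring mod 30: 4^1 ≡ 4, 4^2 ≡ 4² = 16, 4^4 ≡ 16² = 256 ≡ 16, 4^8 ≡ 16² = 256 ≡ 16, 4^16 ≡ 16² = 256 ≡ 16. Since 24 = 16 + 8, 4^24 ≡ 16·16: 16·16 = 256 ≡ 16. So 4^24 ≡ 16 (mod 30).
So T(2) = T(4) = 16 while 2 ≠ 4, so T is not injective.
A non-injective map from the 30-element set ℤ_{30} to itself takes at most 29 distinct values, so it cannot be surjective. Thus T is not surjective.
Since T is not surjective, we determine |image(T)|. Computing x^24 mod 30 for each x (by repeated squaring, reducing mod 30 at every step), the values T(0), T(1), …, T(29) are: 0, 1, 16, 21, 16, 25, 6, 1, 16, 21, 10, 1, 6, 1, 16, 15, 16, 1, 6, 1, 10, 21, 16, 1, 6, 25, 16, 21, 16, 1.
The distinct values are {0, 1, 6, 10, 15, 16, 21, 25}; there are 8 of them.

8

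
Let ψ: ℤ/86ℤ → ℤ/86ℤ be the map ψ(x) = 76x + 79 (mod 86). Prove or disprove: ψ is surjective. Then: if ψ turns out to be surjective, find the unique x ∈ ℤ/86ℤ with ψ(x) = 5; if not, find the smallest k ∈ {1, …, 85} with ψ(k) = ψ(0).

Since gcd(76, 86) = 2, we have 76x ≡ 0 (mod 2) for all x, so ψ(x) ≡ 1 (mod 2).
But 0 ≢ 1 (mod 2), so 0 ∈ ℤ/86ℤ has no preimage. Therefore ψ is not surjective.
Since ψ is not surjective, we find the least positive k with ψ(k) = ψ(0): this means 76k ≡ 0 (mod 86), i.e. 86 ∣ 76k. Since gcd(76, 86) = 2, dividing through by 2 this holds exactly when 43 ∣ 38k, and as gcd(38, 43) = 1, exactly when 43 ∣ k.
The smallest positive such k is 43.

43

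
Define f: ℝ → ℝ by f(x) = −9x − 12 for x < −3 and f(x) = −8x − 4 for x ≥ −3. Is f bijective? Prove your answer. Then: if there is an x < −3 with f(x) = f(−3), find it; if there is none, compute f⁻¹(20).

Both pieces are strictly decreasing (slopes −9 and −8), so each is injective on its own interval.
The left piece maps (−∞, −3) onto (15, ∞); the right piece maps [−3, ∞) onto (−∞, 20].
These images overlap. In particular f(−3) = 20 (right piece), and solving −9x − 12 = 20 on the left piece gives x = −32/9 < −3.
So f(−32/9) = f(−3) with −32/9 ≠ −3, and f is not injective, hence not bijective. This x = −32/9 is the requested value below −3.

-32/9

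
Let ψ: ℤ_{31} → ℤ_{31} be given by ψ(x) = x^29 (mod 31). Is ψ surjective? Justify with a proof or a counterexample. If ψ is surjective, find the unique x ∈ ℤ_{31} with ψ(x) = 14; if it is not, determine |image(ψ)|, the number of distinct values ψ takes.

Since 31 is prime, the nonzero elements of ℤ_{31} form a cyclic group of order 30.
As gcd(29, 30) = 1, raising to the 29th power is a bijection on this group: if s^29 ≡ t^29 then (st^{−1})^29 = 1, and the only element of order dividing gcd(29, 30) = 1 is 1, so s = t.
With ψ(0) = 0 this makes ψ injective on all of ℤ_{31}, hence bijective (finite equal-size domain and codomain). In particular ψ is surjective.
Since ψ is surjective, we find the preimage of 14. The inverse of x ↦ x^29 on (ℤ_{31})^× is x ↦ x^29, because 29·29 = 841 = 28·30 + 1 ≡ 1 (mod 30) and x^{30} = 1 for x ≠ 0 (Fermat). So ψ⁻¹(14) = 14^29 mod 31.
Repeated squaring mod 31: 14^1 ≡ 14, 14^2 ≡ 14² = 196 ≡ 10, 14^4 ≡ 10² = 100 ≡ 7, 14^8 ≡ 7² = 49 ≡ 18, 14^16 ≡ 18² = 324 ≡ 14. Since 29 = 16 + 8 + 4 + 1, 14^29 ≡ 14·18·7·14: 14·18 = 252 ≡ 4, then 4·7 = 28, then 28·14 = 392 ≡ 20. So 14^29 ≡ 20 (mod 31).
Hence ψ⁻¹(14) = 20.

20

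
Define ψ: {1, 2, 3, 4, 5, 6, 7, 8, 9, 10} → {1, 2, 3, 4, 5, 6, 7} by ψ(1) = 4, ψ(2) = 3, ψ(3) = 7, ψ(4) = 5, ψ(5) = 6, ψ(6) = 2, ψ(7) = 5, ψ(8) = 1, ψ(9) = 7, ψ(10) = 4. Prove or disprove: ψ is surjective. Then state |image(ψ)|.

Every element of the codomain has a preimage: 1 = ψ(8), 2 = ψ(6), 3 = ψ(2), 4 = ψ(1), 5 = ψ(4), 6 = ψ(5), 7 = ψ(3).
Thus ψ is surjective.
The image of ψ is {1, 2, 3, 4, 5, 6, 7}, which has 7 elements.

7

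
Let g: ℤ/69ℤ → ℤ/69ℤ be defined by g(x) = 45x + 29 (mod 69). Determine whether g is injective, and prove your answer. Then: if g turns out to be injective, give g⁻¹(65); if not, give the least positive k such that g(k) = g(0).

23

We have gcd(45, 69) = 3 > 1. Taking a = 0 and b = 23: g(0) = 29 and g(23) = 45·23 + 29 = 1064 ≡ 29 (mod 69).
So g(0) = g(23) while 0 ≠ 23, therefore g is not injective.
Since g is not injective, we find the least positive k with g(k) = g(0): this means 45k ≡ 0 (mod 69), i.e. 69 ∣ 45k. Since gcd(45, 69) = 3, dividing through by 3 this holds exactly when 23 ∣ 15k, and as gcd(15, 23) = 1, exactly when 23 ∣ k.
The smallest positive such k is 23.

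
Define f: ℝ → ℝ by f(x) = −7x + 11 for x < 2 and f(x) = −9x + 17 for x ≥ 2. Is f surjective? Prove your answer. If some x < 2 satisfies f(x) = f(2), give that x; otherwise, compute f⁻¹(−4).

12/7

Both pieces are strictly decreasing (slopes −7 and −9), so each is injective on its own interval.
The left piece maps (−∞, 2) onto (−3, ∞); the right piece maps [2, ∞) onto (−∞, −1].
The union (−3, ∞) ∪ (−∞, −1] covers ℝ, so f is surjective.
For the follow-up: the images overlap, so an x < 2 with f(x) = f(2) exists. f(2) = −1; solving −7x + 11 = −1 for x < 2 gives x = (−1 − 11)/(−7) = 12/7.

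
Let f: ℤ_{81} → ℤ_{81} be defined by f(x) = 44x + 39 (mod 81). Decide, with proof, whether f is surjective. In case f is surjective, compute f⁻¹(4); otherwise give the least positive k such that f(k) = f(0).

Since gcd(44, 81) = 1, 44 is invertible modulo 81. Euclid's algorithm: 81 = 1·44 + 37, 44 = 1·37 + 7, 37 = 5·7 + 2, 7 = 3·2 + 1; back-substituting gives 1 = 35·44 − 19·81, so 44⁻¹ ≡ 35 (mod 81).
Then y ↦ 35(y − 39) is a two-sided inverse to f, so every y ∈ ℤ_{81} has a preimage.
Therefore f is surjective.
Since f is surjective, we find f⁻¹(4): we need 44x ≡ 4 − 39 ≡ 46 (mod 81). Using 44⁻¹ = 35: x ≡ 35·46 = 1610 = 19·81 + 71, so x = 71.
Check: f(71) = 44·71 + 39 = 3163 = 39·81 + 4 ≡ 4 (mod 81).

71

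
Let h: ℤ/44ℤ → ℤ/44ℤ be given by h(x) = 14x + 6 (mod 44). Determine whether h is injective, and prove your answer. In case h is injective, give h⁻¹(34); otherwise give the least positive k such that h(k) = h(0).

22

By definition, injectivity means: for all x_1, x_2 in the domain, h(x_1) = h(x_2) implies x_1 = x_2.
We have gcd(14, 44) = 2 > 1. Taking x_1 = 0 and x_2 = 22: h(0) = 6 and h(22) = 14·22 + 6 = 314 ≡ 6 (mod 44).
So h(0) = h(22) while 0 ≠ 22, therefore h is not injective.
Since h is not injective, we find the least positive k with h(k) = h(0): this means 14k ≡ 0 (mod 44), i.e. 44 ∣ 14k. Since gcd(14, 44) = 2, dividing through by 2 this holds exactly when 22 ∣ 7k, and as gcd(7, 22) = 1, exactly when 22 ∣ k.
The smallest positive such k is 22.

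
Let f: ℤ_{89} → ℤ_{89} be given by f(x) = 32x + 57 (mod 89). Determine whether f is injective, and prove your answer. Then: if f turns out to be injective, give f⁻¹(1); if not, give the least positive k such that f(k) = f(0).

65

Recall that injectivity means: for all x_1, x_2 in the domain, f(x_1) = f(x_2) implies x_1 = x_2.
If f(x_1) = f(x_2), then 32x_1 ≡ 32x_2 (mod 89). Because gcd(32, 89) = 1, we may cancel 32 to get x_1 ≡ x_2 (mod 89).
Therefore f is injective.
We now compute 32⁻¹ mod 89 explicitly. Euclid's algorithm: 89 = 2·32 + 25, 32 = 1·25 + 7, 25 = 3·7 + 4, 7 = 1·4 + 3, 4 = 1·3 + 1; back-substituting gives 1 = 64·32 − 23·89, so 32⁻¹ ≡ 64 (mod 89).
Since f is injective, we compute f⁻¹(1): solve 32x + 57 ≡ 1 (mod 89), i.e. 32x ≡ 33 (mod 89).
Multiplying by 32⁻¹ = 64 gives x ≡ 64·33 = 2112 = 23·89 + 65 ≡ 65 (mod 89).
Check: f(65) = 32·65 + 57 = 2137 = 24·89 + 1 ≡ 1 (mod 89).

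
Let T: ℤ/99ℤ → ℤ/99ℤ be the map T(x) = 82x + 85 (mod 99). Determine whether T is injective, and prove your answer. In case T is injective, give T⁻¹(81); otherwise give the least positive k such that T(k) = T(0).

Suppose T(s) = T(t) in ℤ/99ℤ. Then 82s + 85 ≡ 82t + 85 (mod 99), thus 82(s − t) ≡ 0 (mod 99).
Since gcd(82, 99) = 1, 82 is invertible modulo 99, therefore s − t ≡ 0 (mod 99), i.e. s = t.
Thus T is injective.
We now compute 82⁻¹ mod 99 explicitly. Euclid's algorithm: 99 = 1·82 + 17, 82 = 4·17 + 14, 17 = 1·14 + 3, 14 = 4·3 + 2, 3 = 1·2 + 1; back-substituting gives 1 = 64·82 − 53·99, so 82⁻¹ ≡ 64 (mod 99).
Since T is injective, we compute T⁻¹(81): solve 82x + 85 ≡ 81 (mod 99), i.e. 82x ≡ 95 (mod 99).
Multiplying by 82⁻¹ = 64 gives x ≡ 64·95 = 6080 = 61·99 + 41 ≡ 41 (mod 99).
Check: T(41) = 82·41 + 85 = 3447 = 34·99 + 81 ≡ 81 (mod 99).

41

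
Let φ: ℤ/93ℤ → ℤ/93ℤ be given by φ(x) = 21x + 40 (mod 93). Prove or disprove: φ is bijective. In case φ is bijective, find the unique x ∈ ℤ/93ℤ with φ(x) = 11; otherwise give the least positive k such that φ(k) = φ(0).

31

Recall: injectivity means: for all a, b in the domain, φ(a) = φ(b) implies a = b.
We have gcd(21, 93) = 3 > 1. Taking a = 0 and b = 31: φ(0) = 40 and φ(31) = 21·31 + 40 = 691 ≡ 40 (mod 93).
So φ(0) = φ(31) while 0 ≠ 31, therefore φ is not injective, hence not bijective.
Since φ is not bijective, we find the least positive k with φ(k) = φ(0): this means 21k ≡ 0 (mod 93), i.e. 93 ∣ 21k. Since gcd(21, 93) = 3, dividing through by 3 this holds exactly when 31 ∣ 7k, and as gcd(7, 31) = 1, exactly when 31 ∣ k.
The smallest positive such k is 31.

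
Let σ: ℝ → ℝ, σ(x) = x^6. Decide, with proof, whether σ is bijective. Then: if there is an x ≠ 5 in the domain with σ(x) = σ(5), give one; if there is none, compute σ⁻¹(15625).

σ(5) = 15625 = (−5)^6 = σ(−5) (since 6 is even), with 5 ≠ −5. So σ is not injective, hence not bijective.
For the follow-up, such an x exists: taking x = −5 ∈ ℝ gives σ(−5) = 15625 = σ(5) with −5 ≠ 5.

-5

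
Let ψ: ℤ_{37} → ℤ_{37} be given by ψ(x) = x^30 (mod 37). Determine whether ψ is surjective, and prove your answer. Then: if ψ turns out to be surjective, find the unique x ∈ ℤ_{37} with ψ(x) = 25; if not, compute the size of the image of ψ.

7

ψ(3): Repeated squaring mod 37: 3^1 ≡ 3, 3^2 ≡ 3² = 9, 3^4 ≡ 9² = 81 ≡ 7, 3^8 ≡ 7² = 49 ≡ 12, 3^16 ≡ 12² = 144 ≡ 33. Since 30 = 16 + 8 + 4 + 2, 3^30 ≡ 33·12·7·9: 33·12 = 396 ≡ 26, then 26·7 = 182 ≡ 34, then 34·9 = 306 ≡ 10. So 3^30 ≡ 10 (mod 37).
ψ(4): Repeated squaring mod 37: 4^1 ≡ 4, 4^2 ≡ 4² = 16, 4^4 ≡ 16² = 256 ≡ 34, 4^8 ≡ 34² = 1156 ≡ 9, 4^16 ≡ 9² = 81 ≡ 7. Since 30 = 16 + 8 + 4 + 2, 4^30 ≡ 7·9·34·16: 7·9 = 63 ≡ 26, then 26·34 = 884 ≡ 33, then 33·16 = 528 ≡ 10. So 4^30 ≡ 10 (mod 37).
So ψ(3) = ψ(4) = 10 while 3 ≠ 4, so ψ is not injective.
A non-injective map from the 37-element set ℤ_{37} to itself takes at most 36 distinct values, so it cannot be surjective. Thus ψ is not surjective.
Since ψ is not surjective, we determine |image(ψ)|. Computing x^30 mod 37 for each x (by repeated squaring, reducing mod 37 at every step), the values ψ(0), ψ(1), …, ψ(36) are: 0, 1, 11, 10, 10, 27, 36, 10, 36, 26, 1, 1, 26, 27, 36, 11, 26, 11, 27, 27, 11, 26, 11, 36, 27, 26, 1, 1, 26, 36, 10, 36, 27, 10, 10, 11, 1.
The distinct values are {0, 1, 10, 11, 26, 27, 36}; there are 7 of them.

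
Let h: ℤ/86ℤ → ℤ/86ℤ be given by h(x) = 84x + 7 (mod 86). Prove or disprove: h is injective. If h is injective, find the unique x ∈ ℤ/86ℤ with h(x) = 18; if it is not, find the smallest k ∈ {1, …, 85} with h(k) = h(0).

43

We have gcd(84, 86) = 2 > 1. Taking a = 0 and b = 43: h(0) = 7 and h(43) = 84·43 + 7 = 3619 ≡ 7 (mod 86).
So h(0) = h(43) while 0 ≠ 43, therefore h is not injective.
Since h is not injective, we find the least positive k with h(k) = h(0): this means 84k ≡ 0 (mod 86), i.e. 86 ∣ 84k. Since gcd(84, 86) = 2, dividing through by 2 this holds exactly when 43 ∣ 42k, and as gcd(42, 43) = 1, exactly when 43 ∣ k.
The smallest positive such k is 43.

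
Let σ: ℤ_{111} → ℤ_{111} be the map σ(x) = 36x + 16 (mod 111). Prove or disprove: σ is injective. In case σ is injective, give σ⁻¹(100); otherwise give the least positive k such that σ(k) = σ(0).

37

Recall: σ is injective if σ(x_1) = σ(x_2) implies x_1 = x_2.
We have gcd(36, 111) = 3 > 1. Taking x_1 = 0 and x_2 = 37: σ(0) = 16 and σ(37) = 36·37 + 16 = 1348 ≡ 16 (mod 111).
So σ(0) = σ(37) while 0 ≠ 37, hence σ is not injective.
Since σ is not injective, we find the least positive k with σ(k) = σ(0): this means 36k ≡ 0 (mod 111), i.e. 111 ∣ 36k. Since gcd(36, 111) = 3, dividing through by 3 this holds exactly when 37 ∣ 12k, and as gcd(12, 37) = 1, exactly when 37 ∣ k.
The smallest positive such k is 37.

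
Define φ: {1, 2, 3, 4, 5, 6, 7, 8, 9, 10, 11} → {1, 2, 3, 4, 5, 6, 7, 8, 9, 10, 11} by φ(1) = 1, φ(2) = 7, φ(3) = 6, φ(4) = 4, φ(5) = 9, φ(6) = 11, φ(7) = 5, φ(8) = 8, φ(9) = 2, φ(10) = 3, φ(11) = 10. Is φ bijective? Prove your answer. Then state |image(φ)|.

11

The values 1, 7, 6, 4, 9, 11, 5, 8, 2, 3, 10 are a permutation of {1, 2, 3, 4, 5, 6, 7, 8, 9, 10, 11}: each element appears exactly once.
So φ is injective and surjective, hence bijective.
The image of φ is {1, 2, 3, 4, 5, 6, 7, 8, 9, 10, 11}, which has 11 elements.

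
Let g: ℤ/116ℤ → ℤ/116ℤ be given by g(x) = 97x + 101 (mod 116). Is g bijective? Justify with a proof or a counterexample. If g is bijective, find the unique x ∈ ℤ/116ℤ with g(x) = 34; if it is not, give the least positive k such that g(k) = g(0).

89

If g(x_1) = g(x_2), then 97x_1 ≡ 97x_2 (mod 116). Because gcd(97, 116) = 1, we may cancel 97 to get x_1 ≡ x_2 (mod 116).
We now compute 97⁻¹ mod 116 explicitly. Euclid's algorithm: 116 = 1·97 + 19, 97 = 5·19 + 2, 19 = 9·2 + 1; back-substituting gives 1 = 61·97 − 51·116, so 97⁻¹ ≡ 61 (mod 116).
Then y ↦ 61(y − 101) is a two-sided inverse to g, so every y ∈ ℤ/116ℤ has a preimage.
Therefore g is bijective.
Since g is bijective, we find g⁻¹(34): we need 97x ≡ 34 − 101 ≡ 49 (mod 116). Using 97⁻¹ = 61: x ≡ 61·49 = 2989 = 25·116 + 89, so x = 89.
Check: g(89) = 97·89 + 101 = 8734 = 75·116 + 34 ≡ 34 (mod 116).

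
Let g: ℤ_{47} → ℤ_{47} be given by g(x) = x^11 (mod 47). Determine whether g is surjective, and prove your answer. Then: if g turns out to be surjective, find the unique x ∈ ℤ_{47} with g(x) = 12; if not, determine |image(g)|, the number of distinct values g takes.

16

Since 47 is prime, the nonzero elements of ℤ_{47} form a cyclic group of order 46.
As gcd(11, 46) = 1, raising to the 11th power is a bijection on this group: if x_1^11 ≡ x_2^11 then (x_1x_2^{−1})^11 = 1, and the only element of order dividing gcd(11, 46) = 1 is 1, so x_1 = x_2.
With g(0) = 0 this makes g injective on all of ℤ_{47}, hence bijective (finite equal-size domain and codomain). In particular g is surjective.
Since g is surjective, we find the preimage of 12. The inverse of x ↦ x^11 on (ℤ_{47})^× is x ↦ x^21, because 11·21 = 231 = 5·46 + 1 ≡ 1 (mod 46) and x^{46} = 1 for x ≠ 0 (Fermat). So g⁻¹(12) = 12^21 mod 47.
Repeated squaring mod 47: 12^1 ≡ 12, 12^2 ≡ 12² = 144 ≡ 3, 12^4 ≡ 3² = 9, 12^8 ≡ 9² = 81 ≡ 34, 12^16 ≡ 34² = 1156 ≡ 28. Since 21 = 16 + 4 + 1, 12^21 ≡ 28·9·12: 28·9 = 252 ≡ 17, then 17·12 = 204 ≡ 16. So 12^21 ≡ 16 (mod 47).
Hence g⁻¹(12) = 16.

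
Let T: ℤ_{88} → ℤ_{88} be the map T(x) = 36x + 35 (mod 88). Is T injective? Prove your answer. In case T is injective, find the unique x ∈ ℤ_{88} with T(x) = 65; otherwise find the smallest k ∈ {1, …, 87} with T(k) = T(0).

By definition, injectivity means: for all x_1, x_2 in the domain, T(x_1) = T(x_2) implies x_1 = x_2.
We have gcd(36, 88) = 4 > 1. Taking x_1 = 0 and x_2 = 22: T(0) = 35 and T(22) = 36·22 + 35 = 827 ≡ 35 (mod 88).
So T(0) = T(22) while 0 ≠ 22, hence T is not injective.
Since T is not injective, we find the least positive k with T(k) = T(0): this means 36k ≡ 0 (mod 88), i.e. 88 ∣ 36k. Since gcd(36, 88) = 4, dividing through by 4 this holds exactly when 22 ∣ 9k, and as gcd(9, 22) = 1, exactly when 22 ∣ k.
The smallest positive such k is 22.

22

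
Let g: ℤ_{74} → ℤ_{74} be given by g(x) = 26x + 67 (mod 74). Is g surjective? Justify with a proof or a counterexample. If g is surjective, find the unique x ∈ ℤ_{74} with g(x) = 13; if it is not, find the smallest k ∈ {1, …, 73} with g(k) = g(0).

37

Since gcd(26, 74) = 2, we have 26x ≡ 0 (mod 2) for all x, so g(x) ≡ 1 (mod 2).
But 0 ≢ 1 (mod 2), so 0 ∈ ℤ_{74} has no preimage. Thus g is not surjective.
Since g is not surjective, we find the least positive k with g(k) = g(0): this means 26k ≡ 0 (mod 74), i.e. 74 ∣ 26k. Since gcd(26, 74) = 2, dividing through by 2 this holds exactly when 37 ∣ 13k, and as gcd(13, 37) = 1, exactly when 37 ∣ k.
The smallest positive such k is 37.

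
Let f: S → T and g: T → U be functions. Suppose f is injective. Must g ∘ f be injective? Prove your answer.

not injective

No. Take S = T = U = {0, 1}, f = identity (injective), and g(x) = 0 for every x.
Then (g ∘ f)(0) = 0 = (g ∘ f)(1) with 0 ≠ 1, so g ∘ f is not injective.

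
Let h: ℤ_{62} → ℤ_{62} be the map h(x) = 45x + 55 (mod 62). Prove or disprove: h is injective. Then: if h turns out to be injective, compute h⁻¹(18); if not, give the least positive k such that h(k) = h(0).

35

Recall: h is injective when h(u) = h(v) forces u = v.
If h(u) = h(v), then 45u ≡ 45v (mod 62). Because gcd(45, 62) = 1, we may cancel 45 to get u ≡ v (mod 62).
Therefore h is injective.
We now compute 45⁻¹ mod 62 explicitly. Euclid's algorithm: 62 = 1·45 + 17, 45 = 2·17 + 11, 17 = 1·11 + 6, 11 = 1·6 + 5, 6 = 1·5 + 1; back-substituting gives 1 = 51·45 − 37·62, so 45⁻¹ ≡ 51 (mod 62).
Since h is injective, we compute h⁻¹(18): solve 45x + 55 ≡ 18 (mod 62), i.e. 45x ≡ 25 (mod 62).
Multiplying by 45⁻¹ = 51 gives x ≡ 51·25 = 1275 = 20·62 + 35 ≡ 35 (mod 62).
Check: h(35) = 45·35 + 55 = 1630 = 26·62 + 18 ≡ 18 (mod 62).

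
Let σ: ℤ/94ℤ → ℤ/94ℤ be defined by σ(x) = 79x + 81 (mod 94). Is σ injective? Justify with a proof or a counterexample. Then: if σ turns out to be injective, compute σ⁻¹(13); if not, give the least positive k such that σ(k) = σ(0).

86

If σ(u) = σ(v), then 79u ≡ 79v (mod 94). Because gcd(79, 94) = 1, we may cancel 79 to get u ≡ v (mod 94).
Hence σ is injective.
We now compute 79⁻¹ mod 94 explicitly. Euclid's algorithm: 94 = 1·79 + 15, 79 = 5·15 + 4, 15 = 3·4 + 3, 4 = 1·3 + 1; back-substituting gives 1 = 25·79 − 21·94, so 79⁻¹ ≡ 25 (mod 94).
Since σ is injective, we find σ⁻¹(13): we need 79x ≡ 13 − 81 ≡ 26 (mod 94). Using 79⁻¹ = 25: x ≡ 25·26 = 650 = 6·94 + 86, so x = 86.
Check: σ(86) = 79·86 + 81 = 6875 = 73·94 + 13 ≡ 13 (mod 94).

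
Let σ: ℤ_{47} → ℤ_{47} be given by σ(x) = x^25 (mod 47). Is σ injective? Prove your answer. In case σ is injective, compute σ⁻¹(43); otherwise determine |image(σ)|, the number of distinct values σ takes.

Since 47 is prime, the nonzero elements of ℤ_{47} form a cyclic group of order 46.
As gcd(25, 46) = 1, raising to the 25th power is a bijection on this group: if s^25 ≡ t^25 then (st^{−1})^25 = 1, and the only element of order dividing gcd(25, 46) = 1 is 1, so s = t.
With σ(0) = 0 this makes σ injective on all of ℤ_{47}, hence bijective (finite equal-size domain and codomain). In particular σ is injective.
Since σ is injective, we find the preimage of 43. The inverse of x ↦ x^25 on (ℤ_{47})^× is x ↦ x^35, because 25·35 = 875 = 19·46 + 1 ≡ 1 (mod 46) and x^{46} = 1 for x ≠ 0 (Fermat). So σ⁻¹(43) = 43^35 mod 47.
Repeated squaring mod 47: 43^1 ≡ 43, 43^2 ≡ 43² = 1849 ≡ 16, 43^4 ≡ 16² = 256 ≡ 21, 43^8 ≡ 21² = 441 ≡ 18, 43^16 ≡ 18² = 324 ≡ 42, 43^32 ≡ 42² = 1764 ≡ 25. Since 35 = 32 + 2 + 1, 43^35 ≡ 25·16·43: 25·16 = 400 ≡ 24, then 24·43 = 1032 ≡ 45. So 43^35 ≡ 45 (mod 47).
Hence σ⁻¹(43) = 45.

45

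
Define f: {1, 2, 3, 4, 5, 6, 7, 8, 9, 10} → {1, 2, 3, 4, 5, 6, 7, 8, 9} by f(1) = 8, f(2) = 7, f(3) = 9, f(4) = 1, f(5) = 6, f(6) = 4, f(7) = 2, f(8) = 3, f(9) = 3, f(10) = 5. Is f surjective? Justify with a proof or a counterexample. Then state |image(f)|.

9

Every element of the codomain has a preimage: 1 = f(4), 2 = f(7), 3 = f(8), 4 = f(6), 5 = f(10), 6 = f(5), 7 = f(2), 8 = f(1), 9 = f(3).
So f is surjective.
The image of f is {1, 2, 3, 4, 5, 6, 7, 8, 9}, which has 9 elements.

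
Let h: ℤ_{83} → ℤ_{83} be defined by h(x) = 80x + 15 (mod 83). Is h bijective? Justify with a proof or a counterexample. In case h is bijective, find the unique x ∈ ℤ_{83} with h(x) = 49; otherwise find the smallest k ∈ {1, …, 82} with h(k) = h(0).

By definition, h is injective when h(x_1) = h(x_2) forces x_1 = x_2.
If h(x_1) = h(x_2), then 80x_1 ≡ 80x_2 (mod 83). Because gcd(80, 83) = 1, we may cancel 80 to get x_1 ≡ x_2 (mod 83).
We now compute 80⁻¹ mod 83 explicitly. Euclid's algorithm: 83 = 1·80 + 3, 80 = 26·3 + 2, 3 = 1·2 + 1; back-substituting gives 1 = 55·80 − 53·83, so 80⁻¹ ≡ 55 (mod 83).
Then y ↦ 55(y − 15) is a two-sided inverse to h, so every y ∈ ℤ_{83} has a preimage.
Therefore h is bijective.
Since h is bijective, we find h⁻¹(49): we need 80x ≡ 49 − 15 ≡ 34 (mod 83). Using 80⁻¹ = 55: x ≡ 55·34 = 1870 = 22·83 + 44, so x = 44.
Check: h(44) = 80·44 + 15 = 3535 = 42·83 + 49 ≡ 49 (mod 83).

44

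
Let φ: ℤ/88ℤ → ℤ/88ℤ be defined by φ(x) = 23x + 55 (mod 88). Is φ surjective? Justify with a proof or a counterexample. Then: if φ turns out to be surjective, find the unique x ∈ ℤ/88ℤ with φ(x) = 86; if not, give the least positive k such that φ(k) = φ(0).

Since gcd(23, 88) = 1, 23 is invertible modulo 88. Euclid's algorithm: 88 = 3·23 + 19, 23 = 1·19 + 4, 19 = 4·4 + 3, 4 = 1·3 + 1; back-substituting gives 1 = 23·23 − 6·88, so 23⁻¹ ≡ 23 (mod 88).
For any y ∈ ℤ/88ℤ, x = 23(y − 55) mod 88 satisfies φ(x) = 23·23(y − 55) + 55 ≡ y (since 23·23 ≡ 1 mod 88). So every y has a preimage.
Hence φ is surjective.
Since φ is surjective, we compute φ⁻¹(86): solve 23x + 55 ≡ 86 (mod 88), i.e. 23x ≡ 31 (mod 88).
Multiplying by 23⁻¹ = 23 gives x ≡ 23·31 = 713 = 8·88 + 9 ≡ 9 (mod 88).
Check: φ(9) = 23·9 + 55 = 262 = 2·88 + 86 ≡ 86 (mod 88).

9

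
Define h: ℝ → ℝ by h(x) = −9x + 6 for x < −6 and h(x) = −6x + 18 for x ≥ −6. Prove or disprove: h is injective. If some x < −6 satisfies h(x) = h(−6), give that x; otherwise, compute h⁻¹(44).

-13/3

Both pieces are strictly decreasing (slopes −9 and −6), so each is injective on its own interval.
The left piece maps (−∞, −6) onto (60, ∞); the right piece maps [−6, ∞) onto (−∞, 54].
These images are disjoint, so no value is attained by both pieces. Hence h is injective.
Because the two images are disjoint, no x < −6 has h(x) = h(−6), so we compute h⁻¹(44): 44 lies in (−∞, 54], so solve −6x + 18 = 44: x = (44 − 18)/(−6) = −13/3.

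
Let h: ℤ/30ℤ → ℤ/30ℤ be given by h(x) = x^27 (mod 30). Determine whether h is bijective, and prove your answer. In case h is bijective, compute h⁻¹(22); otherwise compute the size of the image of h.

28

Computing x^27 mod 30 for each x (by repeated squaring, reducing mod 30 at every step), the values h(0), h(1), …, h(29) are: 0, 1, 8, 27, 4, 5, 6, 13, 2, 9, 10, 11, 18, 7, 14, 15, 16, 23, 12, 19, 20, 21, 28, 17, 24, 25, 26, 3, 22, 29.
Every element of ℤ/30ℤ appears exactly once in this list, so h is a bijection, and in particular bijective.
Since h is bijective, we read off the preimage of 22 from the same table: h(28) = 22, so h⁻¹(22) = 28.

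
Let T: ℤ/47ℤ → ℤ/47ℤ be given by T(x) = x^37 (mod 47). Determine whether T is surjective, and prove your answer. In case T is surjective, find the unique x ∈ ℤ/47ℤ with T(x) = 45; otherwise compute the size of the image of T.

Since 47 is prime, the nonzero elements of ℤ/47ℤ form a cyclic group of order 46.
As gcd(37, 46) = 1, raising to the 37th power is a bijection on this group: if a^37 ≡ b^37 then (ab^{−1})^37 = 1, and the only element of order dividing gcd(37, 46) = 1 is 1, so a = b.
With T(0) = 0 this makes T injective on all of ℤ/47ℤ, hence bijective (finite equal-size domain and codomain). In particular T is surjective.
Since T is surjective, we find the preimage of 45. The inverse of x ↦ x^37 on (ℤ/47ℤ)^× is x ↦ x^5, because 37·5 = 185 = 4·46 + 1 ≡ 1 (mod 46) and x^{46} = 1 for x ≠ 0 (Fermat). So T⁻¹(45) = 45^5 mod 47.
Repeated squaring mod 47: 45^1 ≡ 45, 45^2 ≡ 45² = 2025 ≡ 4, 45^4 ≡ 4² = 16. Since 5 = 4 + 1, 45^5 ≡ 16·45: 16·45 = 720 ≡ 15. So 45^5 ≡ 15 (mod 47).
Hence T⁻¹(45) = 15.

15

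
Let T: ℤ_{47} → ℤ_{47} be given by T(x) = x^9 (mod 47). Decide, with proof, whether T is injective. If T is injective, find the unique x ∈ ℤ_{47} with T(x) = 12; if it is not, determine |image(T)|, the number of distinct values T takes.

Since 47 is prime, the nonzero elements of ℤ_{47} form a cyclic group of order 46.
As gcd(9, 46) = 1, raising to the 9th power is a bijection on this group: if x_1^9 ≡ x_2^9 then (x_1x_2^{−1})^9 = 1, and the only element of order dividing gcd(9, 46) = 1 is 1, so x_1 = x_2.
With T(0) = 0 this makes T injective on all of ℤ_{47}, hence bijective (finite equal-size domain and codomain). In particular T is injective.
Since T is injective, we find the preimage of 12. The inverse of x ↦ x^9 on (ℤ_{47})^× is x ↦ x^41, because 9·41 = 369 = 8·46 + 1 ≡ 1 (mod 46) and x^{46} = 1 for x ≠ 0 (Fermat). So T⁻¹(12) = 12^41 mod 47.
Repeated squaring mod 47: 12^1 ≡ 12, 12^2 ≡ 12² = 144 ≡ 3, 12^4 ≡ 3² = 9, 12^8 ≡ 9² = 81 ≡ 34, 12^16 ≡ 34² = 1156 ≡ 28, 12^32 ≡ 28² = 784 ≡ 32. Since 41 = 32 + 8 + 1, 12^41 ≡ 32·34·12: 32·34 = 1088 ≡ 7, then 7·12 = 84 ≡ 37. So 12^41 ≡ 37 (mod 47).
Hence T⁻¹(12) = 37.

37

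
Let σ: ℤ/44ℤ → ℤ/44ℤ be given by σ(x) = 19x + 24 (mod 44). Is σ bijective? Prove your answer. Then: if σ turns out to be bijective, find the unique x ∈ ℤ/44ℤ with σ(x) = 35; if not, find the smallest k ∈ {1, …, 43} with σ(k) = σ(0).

33

By definition, injectivity means: for all u, v in the domain, σ(u) = σ(v) implies u = v.
Suppose σ(u) = σ(v) in ℤ/44ℤ. Then 19u + 24 ≡ 19v + 24 (mod 44), thus 19(u − v) ≡ 0 (mod 44).
Since gcd(19, 44) = 1, 19 is invertible modulo 44, hence u − v ≡ 0 (mod 44), i.e. u = v.
We now compute 19⁻¹ mod 44 explicitly. Euclid's algorithm: 44 = 2·19 + 6, 19 = 3·6 + 1; back-substituting gives 1 = 7·19 − 3·44, so 19⁻¹ ≡ 7 (mod 44).
For any y ∈ ℤ/44ℤ, x = 7(y − 24) mod 44 satisfies σ(x) = 19·7(y − 24) + 24 ≡ y (since 19·7 ≡ 1 mod 44). So every y has a preimage.
Therefore σ is bijective.
Since σ is bijective, we compute σ⁻¹(35): solve 19x + 24 ≡ 35 (mod 44), i.e. 19x ≡ 11 (mod 44).
Multiplying by 19⁻¹ = 7 gives x ≡ 7·11 = 77 = 1·44 + 33 ≡ 33 (mod 44).
Check: σ(33) = 19·33 + 24 = 651 = 14·44 + 35 ≡ 35 (mod 44).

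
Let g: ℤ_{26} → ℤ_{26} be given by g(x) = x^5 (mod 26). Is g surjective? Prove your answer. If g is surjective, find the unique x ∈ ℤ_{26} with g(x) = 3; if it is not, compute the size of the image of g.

9

Computing x^5 mod 26 for each x (by repeated squaring, reducing mod 26 at every step), the values g(0), g(1), …, g(25) are: 0, 1, 6, 9, 10, 5, 2, 11, 8, 3, 4, 7, 12, 13, 14, 19, 22, 23, 18, 15, 24, 21, 16, 17, 20, 25.
Every element of ℤ_{26} appears exactly once in this list, so g is a bijection, and in particular surjective.
Since g is surjective, we read off the preimage of 3 from the same table: g(9) = 3, so g⁻¹(3) = 9.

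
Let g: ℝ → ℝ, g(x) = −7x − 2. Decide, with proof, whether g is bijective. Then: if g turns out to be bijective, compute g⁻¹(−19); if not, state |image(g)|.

17/7

Recall that g is injective if g(a) = g(b) implies a = b.
Suppose g(a) = g(b). Then −7a − 2 = −7b − 2, so −7a = −7b, so a = b.
For any y ∈ ℝ, x = (y + 2)/(−7) satisfies g(x) = y.
Thus g is bijective.
Since g is bijective, we compute g⁻¹(−19) = (−19 + 2)/(−7) = 17/7.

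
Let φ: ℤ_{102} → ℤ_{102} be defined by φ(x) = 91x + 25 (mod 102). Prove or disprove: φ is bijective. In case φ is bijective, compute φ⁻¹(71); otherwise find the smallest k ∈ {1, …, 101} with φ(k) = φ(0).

Recall that φ is injective when φ(u) = φ(v) forces u = v.
If φ(u) = φ(v), then 91u ≡ 91v (mod 102). Because gcd(91, 102) = 1, we may cancel 91 to get u ≡ v (mod 102).
We now compute 91⁻¹ mod 102 explicitly. Euclid's algorithm: 102 = 1·91 + 11, 91 = 8·11 + 3, 11 = 3·3 + 2, 3 = 1·2 + 1; back-substituting gives 1 = 37·91 − 33·102, so 91⁻¹ ≡ 37 (mod 102).
Then y ↦ 37(y − 25) is a two-sided inverse to φ, so every y ∈ ℤ_{102} has a preimage.
Hence φ is bijective.
Since φ is bijective, we compute φ⁻¹(71): solve 91x + 25 ≡ 71 (mod 102), i.e. 91x ≡ 46 (mod 102).
Multiplying by 91⁻¹ = 37 gives x ≡ 37·46 = 1702 = 16·102 + 70 ≡ 70 (mod 102).
Check: φ(70) = 91·70 + 25 = 6395 = 62·102 + 71 ≡ 71 (mod 102).

70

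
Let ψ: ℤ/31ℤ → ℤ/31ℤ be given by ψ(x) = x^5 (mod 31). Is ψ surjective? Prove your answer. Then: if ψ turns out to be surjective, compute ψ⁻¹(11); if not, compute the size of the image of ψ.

ψ(1) = 1^5 = 1.
ψ(2): Repeated squaring mod 31: 2^1 ≡ 2, 2^2 ≡ 2² = 4, 2^4 ≡ 4² = 16. Since 5 = 4 + 1, 2^5 ≡ 16·2: 16·2 = 32 ≡ 1. So 2^5 ≡ 1 (mod 31).
So ψ(1) = ψ(2) = 1 while 1 ≠ 2, therefore ψ is not injective.
A non-injective map from the 31-element set ℤ/31ℤ to itself takes at most 30 distinct values, so it cannot be surjective. So ψ is not surjective.
Since ψ is not surjective, we determine |image(ψ)|. Computing x^5 mod 31 for each x (by repeated squaring, reducing mod 31 at every step), the values ψ(0), ψ(1), …, ψ(30) are: 0, 1, 1, 26, 1, 25, 26, 5, 1, 25, 25, 6, 26, 6, 5, 30, 1, 26, 25, 5, 25, 6, 6, 30, 26, 5, 6, 30, 5, 30, 30.
The distinct values are {0, 1, 5, 6, 25, 26, 30}; there are 7 of them.

7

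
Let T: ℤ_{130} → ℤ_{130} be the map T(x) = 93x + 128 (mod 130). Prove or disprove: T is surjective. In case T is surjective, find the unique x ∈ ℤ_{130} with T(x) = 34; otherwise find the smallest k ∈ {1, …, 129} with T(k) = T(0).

By definition, surjectivity means every element of the codomain has a preimage under T.
Since gcd(93, 130) = 1, 93 is invertible modulo 130. Euclid's algorithm: 130 = 1·93 + 37, 93 = 2·37 + 19, 37 = 1·19 + 18, 19 = 1·18 + 1; back-substituting gives 1 = 7·93 − 5·130, so 93⁻¹ ≡ 7 (mod 130).
For any y ∈ ℤ_{130}, x = 7(y − 128) mod 130 satisfies T(x) = 93·7(y − 128) + 128 ≡ y (since 93·7 ≡ 1 mod 130). So every y has a preimage.
Hence T is surjective.
Since T is surjective, we compute T⁻¹(34): solve 93x + 128 ≡ 34 (mod 130), i.e. 93x ≡ 36 (mod 130).
Multiplying by 93⁻¹ = 7 gives x ≡ 7·36 = 252 = 1·130 + 122 ≡ 122 (mod 130).
Check: T(122) = 93·122 + 128 = 11474 = 88·130 + 34 ≡ 34 (mod 130).

122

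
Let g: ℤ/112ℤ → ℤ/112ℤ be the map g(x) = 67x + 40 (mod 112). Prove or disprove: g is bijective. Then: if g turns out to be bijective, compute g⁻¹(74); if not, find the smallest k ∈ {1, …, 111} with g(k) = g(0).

If g(x_1) = g(x_2), then 67x_1 ≡ 67x_2 (mod 112). Because gcd(67, 112) = 1, we may cancel 67 to get x_1 ≡ x_2 (mod 112).
We now compute 67⁻¹ mod 112 explicitly. Euclid's algorithm: 112 = 1·67 + 45, 67 = 1·45 + 22, 45 = 2·22 + 1; back-substituting gives 1 = 107·67 − 64·112, so 67⁻¹ ≡ 107 (mod 112).
Then y ↦ 107(y − 40) is a two-sided inverse to g, so every y ∈ ℤ/112ℤ has a preimage.
Thus g is bijective.
Since g is bijective, we find g⁻¹(74): we need 67x ≡ 74 − 40 ≡ 34 (mod 112). Using 67⁻¹ = 107: x ≡ 107·34 = 3638 = 32·112 + 54, so x = 54.
Check: g(54) = 67·54 + 40 = 3658 = 32·112 + 74 ≡ 74 (mod 112).

54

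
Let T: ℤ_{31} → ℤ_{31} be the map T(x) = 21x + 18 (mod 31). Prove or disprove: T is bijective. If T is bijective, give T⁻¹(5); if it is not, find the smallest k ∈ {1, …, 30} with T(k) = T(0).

Suppose T(s) = T(t) in ℤ_{31}. Then 21s + 18 ≡ 21t + 18 (mod 31), so 21(s − t) ≡ 0 (mod 31).
Since gcd(21, 31) = 1, 21 is invertible modulo 31, so s − t ≡ 0 (mod 31), i.e. s = t.
We now compute 21⁻¹ mod 31 explicitly. Euclid's algorithm: 31 = 1·21 + 10, 21 = 2·10 + 1; back-substituting gives 1 = 3·21 − 2·31, so 21⁻¹ ≡ 3 (mod 31).
Then y ↦ 3(y − 18) is a two-sided inverse to T, so every y ∈ ℤ_{31} has a preimage.
So T is bijective.
Since T is bijective, we compute T⁻¹(5): solve 21x + 18 ≡ 5 (mod 31), i.e. 21x ≡ 18 (mod 31).
Multiplying by 21⁻¹ = 3 gives x ≡ 3·18 = 54 = 1·31 + 23 ≡ 23 (mod 31).
Check: T(23) = 21·23 + 18 = 501 = 16·31 + 5 ≡ 5 (mod 31).

23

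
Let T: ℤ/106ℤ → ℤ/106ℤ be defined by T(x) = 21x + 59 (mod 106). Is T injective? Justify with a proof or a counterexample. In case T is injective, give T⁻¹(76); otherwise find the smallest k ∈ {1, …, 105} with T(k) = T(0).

If T(s) = T(t), then 21s ≡ 21t (mod 106). Because gcd(21, 106) = 1, we may cancel 21 to get s ≡ t (mod 106).
Hence T is injective.
We now compute 21⁻¹ mod 106 explicitly. Euclid's algorithm: 106 = 5·21 + 1; back-substituting gives 1 = 101·21 − 20·106, so 21⁻¹ ≡ 101 (mod 106).
Since T is injective, we find T⁻¹(76): we need 21x ≡ 76 − 59 ≡ 17 (mod 106). Using 21⁻¹ = 101: x ≡ 101·17 = 1717 = 16·106 + 21, so x = 21.
Check: T(21) = 21·21 + 59 = 500 = 4·106 + 76 ≡ 76 (mod 106).

21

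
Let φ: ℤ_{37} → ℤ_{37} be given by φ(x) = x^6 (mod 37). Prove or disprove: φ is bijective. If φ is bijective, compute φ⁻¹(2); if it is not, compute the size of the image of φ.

7

φ(3): Repeated squaring mod 37: 3^1 ≡ 3, 3^2 ≡ 3² = 9, 3^4 ≡ 9² = 81 ≡ 7. Since 6 = 4 + 2, 3^6 ≡ 7·9: 7·9 = 63 ≡ 26. So 3^6 ≡ 26 (mod 37).
φ(4): Repeated squaring mod 37: 4^1 ≡ 4, 4^2 ≡ 4² = 16, 4^4 ≡ 16² = 256 ≡ 34. Since 6 = 4 + 2, 4^6 ≡ 34·16: 34·16 = 544 ≡ 26. So 4^6 ≡ 26 (mod 37).
So φ(3) = φ(4) = 26 while 3 ≠ 4, therefore φ is not injective, hence not bijective.
Since φ is not bijective, we determine |image(φ)|. Computing x^6 mod 37 for each x (by repeated squaring, reducing mod 37 at every step), the values φ(0), φ(1), …, φ(36) are: 0, 1, 27, 26, 26, 11, 36, 26, 36, 10, 1, 1, 10, 11, 36, 27, 10, 27, 11, 11, 27, 10, 27, 36, 11, 10, 1, 1, 10, 36, 26, 36, 11, 26, 26, 27, 1.
The distinct values are {0, 1, 10, 11, 26, 27, 36}; there are 7 of them.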